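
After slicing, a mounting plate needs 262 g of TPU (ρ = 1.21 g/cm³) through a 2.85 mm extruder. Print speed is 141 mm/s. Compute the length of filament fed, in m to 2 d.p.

33.94 m

Extruded volume: 262/1.21 = 216.5289 cm³ (216528.9 mm³).
A = π r² = π × 1.425² = 6.3794 mm².
Length = 216528.9 / 6.3794 = 33941.89 mm = 33.94 m.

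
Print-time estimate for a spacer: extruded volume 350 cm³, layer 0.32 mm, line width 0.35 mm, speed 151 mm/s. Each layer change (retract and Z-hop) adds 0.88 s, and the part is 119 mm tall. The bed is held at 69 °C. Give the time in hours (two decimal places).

Extrusion cross-section: 0.32 × 0.35 → 0.112 mm².
Total extruded path = 350000/0.112 = 3125000 mm.
Time extruding = 3125000 / 151, so 20695.4 s.
Number of layers: 119 / 0.32 → 372 (rounded up).
Z-hop total = 372 × 0.88, so 327.36 s.
Total = 20695.4 + 327.36 = 21022.76 s = 5.84 hours.

5.84 hours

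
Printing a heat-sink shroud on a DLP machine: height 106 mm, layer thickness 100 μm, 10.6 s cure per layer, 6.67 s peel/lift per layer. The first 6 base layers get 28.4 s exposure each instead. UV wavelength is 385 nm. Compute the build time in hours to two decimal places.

5.11 hours

Number of layers: 106 / 0.1 → 1060 (rounded up).
Base layers = 6 × (28.4 + 6.67) = 210.42 s.
Remaining layers = 1054 × (10.6 + 6.67) = 18202.58 s.
Sum: 210.42 + 18202.58 = 18413 s → 5.11 hours.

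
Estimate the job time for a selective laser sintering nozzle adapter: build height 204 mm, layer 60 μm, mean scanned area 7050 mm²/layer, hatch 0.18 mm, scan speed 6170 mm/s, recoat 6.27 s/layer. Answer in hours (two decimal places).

Number of layers: 204 / 0.06 → 3400 (rounded up).
Per-layer scan distance = 7050 / 0.18, so 39166.7 mm.
Scan time per layer = 39166.7 / 6170 = 6.3479 s.
Time per layer = 6.3479 + 6.27 = 12.6179 s.
Total: 3400 × 12.6179 s = 42900.86 s → 11.92 hours.

11.92 hours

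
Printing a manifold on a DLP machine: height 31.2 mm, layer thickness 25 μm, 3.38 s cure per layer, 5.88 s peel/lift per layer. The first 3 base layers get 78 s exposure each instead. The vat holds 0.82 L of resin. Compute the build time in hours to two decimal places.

3.27 hours

Layer count = ceil(31.2 / 0.025) = 1248.
Burn-in layers: 3 × (78 + 5.88) → 251.64 s.
Regular layers: 1245 × (3.38 + 5.88) → 11528.7 s.
Total = 251.64 + 11528.7 = 11780.34 s = 3.27 hours.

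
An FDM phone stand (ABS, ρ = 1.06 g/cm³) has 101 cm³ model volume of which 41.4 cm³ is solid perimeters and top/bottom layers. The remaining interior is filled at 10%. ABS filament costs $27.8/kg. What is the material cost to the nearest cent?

$1.40

Interior volume = 101 − 41.4, so 59.6 cm³.
Deposited infill = 0.10 × 59.6 = 5.96 cm³.
Total extruded = 41.4 + 5.96, so 47.36 cm³.
Mass: 47.36 × 1.06 → 50.2016 g.
At $27.8/kg: 50.2016/1000 × 27.8 = $1.40.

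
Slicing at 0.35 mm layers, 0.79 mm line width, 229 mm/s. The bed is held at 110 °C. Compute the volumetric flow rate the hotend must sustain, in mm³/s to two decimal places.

63.32

A = 0.35 × 0.79, so 0.2765 mm².
Volumetric flow = 229 × 0.2765 = 63.32 mm³/s.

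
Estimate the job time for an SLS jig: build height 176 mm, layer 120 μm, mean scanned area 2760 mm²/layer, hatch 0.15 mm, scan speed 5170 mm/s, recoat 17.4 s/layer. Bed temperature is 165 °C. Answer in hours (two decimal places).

Layer count = ceil(176 / 0.12) = 1467.
Scan path per layer = 2760 / 0.15 = 18400 mm.
Per-layer scan time = 18400 / 5170 = 3.559 s.
Layer cycle = 3.559 + 17.4 = 20.959 s.
Total: 1467 × 20.959 s = 30746.853 s → 8.54 hours.

8.54 hours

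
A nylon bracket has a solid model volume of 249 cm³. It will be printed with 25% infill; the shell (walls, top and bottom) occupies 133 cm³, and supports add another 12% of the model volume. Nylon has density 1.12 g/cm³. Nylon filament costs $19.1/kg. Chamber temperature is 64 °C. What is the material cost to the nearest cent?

Volume inside the shell = 249 − 133, so 116 cm³.
Infill deposited = 0.25 × 116 = 29 cm³.
Support = 0.12 × 249 = 29.88 cm³.
Total printed volume: 133 + 29 + 29.88 → 191.88 cm³.
Mass = 191.88 × 1.12 = 214.9056 g.
At $19.1/kg: 214.9056/1000 × 19.1 = $4.10.

$4.10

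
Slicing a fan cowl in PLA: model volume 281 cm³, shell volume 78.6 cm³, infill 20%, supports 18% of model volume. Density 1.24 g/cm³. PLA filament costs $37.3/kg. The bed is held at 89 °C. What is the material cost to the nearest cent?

Interior volume = 281 − 78.6 = 202.4 cm³.
Infill volume = 0.20 × 202.4 = 40.48 cm³.
Support = 0.18 × 281 = 50.58 cm³.
Deposited volume: 78.6 + 40.48 + 50.58 → 169.66 cm³.
Mass = 169.66 × 1.24 = 210.3784 g.
Cost = 210.3784 g / 1000 × $37.3/kg = $7.85.

$7.85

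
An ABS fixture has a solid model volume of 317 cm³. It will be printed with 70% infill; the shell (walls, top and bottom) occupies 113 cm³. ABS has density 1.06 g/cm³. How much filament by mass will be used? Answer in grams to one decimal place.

Volume inside the shell = 317 − 113 = 204 cm³.
Infill volume = 0.70 × 204, so 142.8 cm³.
Deposited volume: 113 + 142.8 → 255.8 cm³.
Mass = 255.8 × 1.06, so 271.148 g.

271.1 g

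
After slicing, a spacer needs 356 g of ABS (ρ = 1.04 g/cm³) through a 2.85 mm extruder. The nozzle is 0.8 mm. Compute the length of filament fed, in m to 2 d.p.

53.66 m

Extruded volume: 356/1.04 = 342.3077 cm³ (342307.7 mm³).
A = π r² = π × 1.425² = 6.3794 mm².
L = V/A = 342307.7/6.3794 = 53658.29 mm → 53.66 m.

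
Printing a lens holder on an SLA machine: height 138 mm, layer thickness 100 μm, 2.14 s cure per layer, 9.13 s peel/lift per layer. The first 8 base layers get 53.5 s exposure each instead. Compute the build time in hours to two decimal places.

Layer count = ceil(138 / 0.1) = 1380.
Burn-in layers = 8 × (53.5 + 9.13) = 501.04 s.
Normal layers = 1372 × (2.14 + 9.13) = 15462.44 s.
Total = 501.04 + 15462.44 = 15963.48 s = 4.43 hours.

4.43 hours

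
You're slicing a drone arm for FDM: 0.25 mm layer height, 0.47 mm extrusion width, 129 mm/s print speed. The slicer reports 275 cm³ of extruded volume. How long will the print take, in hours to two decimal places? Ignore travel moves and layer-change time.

Extrusion cross-section: 0.25 × 0.47 → 0.1175 mm².
Total extruded path = 275000/0.1175 = 2340425.5 mm.
Extrusion time = 2340425.5 / 129, so 18142.8 s.
In the requested units: 18142.8 s = 5.04 hours.

5.04 hours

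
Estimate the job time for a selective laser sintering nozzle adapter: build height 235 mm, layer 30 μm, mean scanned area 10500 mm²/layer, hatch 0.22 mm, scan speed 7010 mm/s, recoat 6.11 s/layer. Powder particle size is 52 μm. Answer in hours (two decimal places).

28.11 hours

Number of layers: 235 / 0.03 → 7834 (rounded up).
Per-layer scan distance = 10500 / 0.22 = 47727.3 mm.
Laser time per layer = 47727.3 / 7010, so 6.8085 s.
Layer cycle = 6.8085 + 6.11 = 12.9185 s.
7834 layers × 12.9185 s/layer = 101203.529 s, i.e. 28.11 hours.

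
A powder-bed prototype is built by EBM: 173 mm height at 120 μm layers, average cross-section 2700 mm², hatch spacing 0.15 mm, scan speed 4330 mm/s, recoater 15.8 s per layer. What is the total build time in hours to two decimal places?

Number of layers: 173 / 0.12 → 1442 (rounded up).
Per-layer scan distance = 2700 / 0.15, so 18000 mm.
Beam time per layer = 18000 / 4330 = 4.157 s.
Time per layer: 4.157 + 15.8 → 19.957 s.
Total: 1442 × 19.957 s = 28777.994 s → 7.99 hours.

7.99 hours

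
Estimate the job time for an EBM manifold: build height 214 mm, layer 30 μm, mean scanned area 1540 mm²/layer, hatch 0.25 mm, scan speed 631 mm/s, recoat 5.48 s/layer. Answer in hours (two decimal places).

30.21 hours

Layers = ⌈214/0.03⌉ = 7134.
Scan path per layer = 1540 / 0.25 = 6160 mm.
Beam time per layer: 6160 / 631 → 9.7623 s.
Per-layer time = 9.7623 + 5.48 = 15.2423 s.
Build time = 7134 × 15.2423 = 108738.5682 s = 30.21 hours.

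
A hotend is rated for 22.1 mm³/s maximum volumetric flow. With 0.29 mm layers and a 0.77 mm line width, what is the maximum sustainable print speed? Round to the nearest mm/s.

A = 0.29 × 0.77, so 0.2233 mm².
Max speed = 22.1 / 0.2233 = 98.97 ≈ 99 mm/s.

99 mm/s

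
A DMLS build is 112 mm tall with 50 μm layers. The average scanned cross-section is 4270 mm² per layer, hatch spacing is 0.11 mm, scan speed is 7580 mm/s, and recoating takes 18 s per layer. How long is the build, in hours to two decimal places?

Number of layers: 112 / 0.05 → 2240 (rounded up).
Scan path per layer = 4270 / 0.11 = 38818.2 mm.
Laser time per layer = 38818.2 / 7580 = 5.1211 s.
Time per layer: 5.1211 + 18 → 23.1211 s.
Total: 2240 × 23.1211 s = 51791.264 s → 14.39 hours.

14.39 hours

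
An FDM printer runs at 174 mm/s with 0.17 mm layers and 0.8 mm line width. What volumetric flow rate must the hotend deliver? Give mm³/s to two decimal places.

23.66

A = 0.17 × 0.8 = 0.136 mm².
Volumetric flow = 174 × 0.136 = 23.66 mm³/s.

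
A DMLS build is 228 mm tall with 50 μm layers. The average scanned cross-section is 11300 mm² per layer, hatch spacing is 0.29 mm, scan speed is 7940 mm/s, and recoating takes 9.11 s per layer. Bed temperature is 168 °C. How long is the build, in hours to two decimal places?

Number of layers: 228 / 0.05 → 4560 (rounded up).
Scan path per layer = 11300 / 0.29 = 38965.5 mm.
Laser time per layer = 38965.5 / 7940, so 4.9075 s.
Layer cycle = 4.9075 + 9.11, so 14.0175 s.
4560 layers × 14.0175 s/layer = 63919.8 s, i.e. 17.76 hours.

17.76 hours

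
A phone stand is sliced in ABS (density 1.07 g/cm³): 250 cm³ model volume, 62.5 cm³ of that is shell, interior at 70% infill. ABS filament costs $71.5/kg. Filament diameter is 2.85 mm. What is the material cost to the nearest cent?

$14.82

Infill region: 250 − 62.5 → 187.5 cm³.
Infill volume = 0.70 × 187.5, so 131.25 cm³.
Deposited volume = 62.5 + 131.25, so 193.75 cm³.
Mass = 193.75 × 1.07, so 207.3125 g.
At $71.5/kg: 207.3125/1000 × 71.5 = $14.82.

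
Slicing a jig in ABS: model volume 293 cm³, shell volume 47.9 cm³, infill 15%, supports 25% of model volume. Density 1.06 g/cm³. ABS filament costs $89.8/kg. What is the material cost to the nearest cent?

Interior volume: 293 − 47.9 → 245.1 cm³.
Infill deposited = 0.15 × 245.1, so 36.765 cm³.
Support = 0.25 × 293 = 73.25 cm³.
Total extruded = 47.9 + 36.765 + 73.25, so 157.915 cm³.
Mass: 157.915 × 1.06 → 167.3899 g.
Cost = 167.3899 g / 1000 × $89.8/kg = $15.03.

$15.03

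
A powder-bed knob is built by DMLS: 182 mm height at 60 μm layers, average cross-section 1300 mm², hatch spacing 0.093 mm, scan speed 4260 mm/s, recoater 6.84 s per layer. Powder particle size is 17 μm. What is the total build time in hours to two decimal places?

Number of layers: 182 / 0.06 → 3034 (rounded up).
Hatch length per layer = 1300 / 0.093 = 13978.5 mm.
Per-layer scan time: 13978.5 / 4260 → 3.2813 s.
Per-layer time = 3.2813 + 6.84 = 10.1213 s.
3034 layers × 10.1213 s/layer = 30708.0242 s, i.e. 8.53 hours.

8.53 hours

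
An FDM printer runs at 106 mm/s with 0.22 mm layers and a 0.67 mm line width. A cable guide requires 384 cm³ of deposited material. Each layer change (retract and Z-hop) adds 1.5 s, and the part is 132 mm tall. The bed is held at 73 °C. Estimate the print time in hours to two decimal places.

7.08 hours

Extrusion cross-section = 0.22 × 0.67, so 0.1474 mm².
Toolpath length = 384 cm³ / 0.1474 mm² = 384000 / 0.1474 = 2605156 mm.
Time extruding = 2605156 / 106 = 24576.9 s.
Number of layers: 132 / 0.22 → 600 (rounded up).
Z-hop total = 600 × 1.5 = 900 s.
Altogether 24576.9 + 900 = 25476.9 s, i.e. 7.08 hours.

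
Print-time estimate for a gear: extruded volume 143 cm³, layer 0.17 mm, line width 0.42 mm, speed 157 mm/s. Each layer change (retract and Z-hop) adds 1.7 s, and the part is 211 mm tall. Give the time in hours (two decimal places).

Extrusion cross-section: 0.17 × 0.42 → 0.0714 mm².
Path length: 143000 mm³ / 0.0714 mm² → 2002801.1 mm.
Print-move time: 2002801.1 / 157 → 12756.7 s.
Number of layers: 211 / 0.17 → 1242 (rounded up).
Z-hop total = 1242 × 1.7 = 2111.4 s.
Total = 12756.7 + 2111.4 = 14868.1 s = 4.13 hours.

4.13 hours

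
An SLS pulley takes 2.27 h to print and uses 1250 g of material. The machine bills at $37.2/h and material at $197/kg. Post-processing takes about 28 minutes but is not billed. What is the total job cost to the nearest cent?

Time charge = 37.2 × 2.27, so $84.444.
Material charge = 197 × 1250/1000 = $246.25.
Job cost: 84.444 + 246.25 = 330.694 ≈ $330.69.

$330.69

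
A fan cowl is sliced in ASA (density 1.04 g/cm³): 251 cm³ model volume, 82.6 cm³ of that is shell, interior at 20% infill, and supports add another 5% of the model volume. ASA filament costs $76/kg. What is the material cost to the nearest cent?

$10.18

Infill region = 251 − 82.6, so 168.4 cm³.
Infill deposited = 0.20 × 168.4, so 33.68 cm³.
Support = 0.05 × 251 = 12.55 cm³.
Deposited volume = 82.6 + 33.68 + 12.55, so 128.83 cm³.
Mass = 128.83 × 1.04 = 133.9832 g.
Cost = 133.9832 g / 1000 × $76/kg = $10.18.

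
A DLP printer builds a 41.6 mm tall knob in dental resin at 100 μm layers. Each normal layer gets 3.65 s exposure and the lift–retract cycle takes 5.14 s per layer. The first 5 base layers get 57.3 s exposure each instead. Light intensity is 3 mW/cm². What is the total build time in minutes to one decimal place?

65.4 minutes

Number of layers: 41.6 / 0.1 → 416 (rounded up).
Base layers: 5 × (57.3 + 5.14) → 312.2 s.
Normal layers: 411 × (3.65 + 5.14) → 3612.69 s.
Total = 312.2 + 3612.69 = 3924.89 s = 65.4 minutes.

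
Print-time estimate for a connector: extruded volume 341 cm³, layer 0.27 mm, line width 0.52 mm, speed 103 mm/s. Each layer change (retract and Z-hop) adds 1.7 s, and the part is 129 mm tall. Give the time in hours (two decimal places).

6.78 hours

Line area = 0.27 × 0.52, so 0.1404 mm².
Toolpath length = 341 cm³ / 0.1404 mm² = 341000 / 0.1404 = 2428774.9 mm.
Extrusion time = 2428774.9 / 103 = 23580.3 s.
Number of layers: 129 / 0.27 → 478 (rounded up).
Non-print overhead = 478 × 1.7 = 812.6 s.
Altogether 23580.3 + 812.6 = 24392.9 s, i.e. 6.78 hours.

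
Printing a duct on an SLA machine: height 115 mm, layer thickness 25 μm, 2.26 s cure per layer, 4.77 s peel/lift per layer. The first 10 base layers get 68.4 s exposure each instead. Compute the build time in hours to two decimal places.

Layer count = ceil(115 / 0.025) = 4600.
Base layers = 10 × (68.4 + 4.77), so 731.7 s.
Normal layers: 4590 × (2.26 + 4.77) → 32267.7 s.
Sum: 731.7 + 32267.7 = 32999.4 s → 9.17 hours.

9.17 hours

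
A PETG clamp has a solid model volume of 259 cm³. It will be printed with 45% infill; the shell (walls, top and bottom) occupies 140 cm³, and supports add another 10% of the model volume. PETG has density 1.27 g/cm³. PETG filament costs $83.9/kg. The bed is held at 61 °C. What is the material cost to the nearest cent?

$23.38

Infill region: 259 − 140 → 119 cm³.
Infill volume = 0.45 × 119 = 53.55 cm³.
Support: 0.10 × 259 → 25.9 cm³.
Total printed volume = 140 + 53.55 + 25.9, so 219.45 cm³.
Mass = 219.45 × 1.27 = 278.7015 g.
At $83.9/kg: 278.7015/1000 × 83.9 = $23.38.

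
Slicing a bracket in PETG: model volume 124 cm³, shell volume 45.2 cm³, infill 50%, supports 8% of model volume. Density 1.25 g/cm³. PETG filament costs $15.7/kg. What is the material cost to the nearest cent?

Volume inside the shell: 124 − 45.2 → 78.8 cm³.
Deposited infill: 0.50 × 78.8 → 39.4 cm³.
Support = 0.08 × 124 = 9.92 cm³.
Total printed volume = 45.2 + 39.4 + 9.92 = 94.52 cm³.
Mass = 94.52 × 1.25 = 118.15 g.
At $15.7/kg: 118.15/1000 × 15.7 = $1.85.

$1.85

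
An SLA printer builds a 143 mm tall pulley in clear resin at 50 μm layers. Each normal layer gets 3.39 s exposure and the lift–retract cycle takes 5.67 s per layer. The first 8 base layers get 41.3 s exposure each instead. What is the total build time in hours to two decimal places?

7.28 hours

Layers = ⌈143/0.05⌉ = 2860.
Burn-in layers = 8 × (41.3 + 5.67) = 375.76 s.
Normal layers = 2852 × (3.39 + 5.67), so 25839.12 s.
Sum: 375.76 + 25839.12 = 26214.88 s → 7.28 hours.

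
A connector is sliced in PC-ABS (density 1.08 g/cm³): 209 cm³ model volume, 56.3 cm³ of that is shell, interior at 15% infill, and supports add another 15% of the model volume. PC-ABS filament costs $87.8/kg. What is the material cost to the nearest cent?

Infill region: 209 − 56.3 → 152.7 cm³.
Deposited infill = 0.15 × 152.7, so 22.905 cm³.
Support = 0.15 × 209, so 31.35 cm³.
Deposited volume = 56.3 + 22.905 + 31.35 = 110.555 cm³.
Mass: 110.555 × 1.08 → 119.3994 g.
Cost = 119.3994 g / 1000 × $87.8/kg = $10.48.

$10.48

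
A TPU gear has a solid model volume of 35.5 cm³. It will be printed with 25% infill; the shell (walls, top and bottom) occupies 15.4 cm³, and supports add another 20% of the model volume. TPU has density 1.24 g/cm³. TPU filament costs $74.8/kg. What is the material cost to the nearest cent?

Interior volume = 35.5 − 15.4, so 20.1 cm³.
Infill deposited = 0.25 × 20.1, so 5.025 cm³.
Support = 0.20 × 35.5 = 7.1 cm³.
Deposited volume = 15.4 + 5.025 + 7.1, so 27.525 cm³.
Mass: 27.525 × 1.24 → 34.131 g.
Cost = 34.131 g / 1000 × $74.8/kg = $2.55.

$2.55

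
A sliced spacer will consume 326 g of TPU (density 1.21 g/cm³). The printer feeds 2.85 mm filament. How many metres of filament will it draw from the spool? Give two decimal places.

Volume = 326 g / 1.21 g·cm⁻³ = 269.4215 cm³ = 269421.5 mm³.
Filament cross-section = π × (2.85/2)² = 6.3794 mm².
L = V/A = 269421.5/6.3794 = 42233.05 mm → 42.23 m.

42.23 m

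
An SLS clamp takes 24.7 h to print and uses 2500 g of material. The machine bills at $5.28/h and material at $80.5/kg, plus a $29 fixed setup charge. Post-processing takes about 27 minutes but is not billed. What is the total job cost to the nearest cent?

Machine cost = 5.28 × 24.7, so $130.416.
Feedstock cost: 80.5 × 2500/1000 → $201.25.
Total = 130.416 + 201.25 + 29 = 360.666 ≈ $360.67.

$360.67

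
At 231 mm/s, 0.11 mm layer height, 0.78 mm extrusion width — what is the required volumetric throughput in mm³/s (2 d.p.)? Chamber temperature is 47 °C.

19.82

Extrusion cross-section = 0.11 × 0.78, so 0.0858 mm².
Q = v·A = 231 × 0.0858 = 19.82 mm³/s.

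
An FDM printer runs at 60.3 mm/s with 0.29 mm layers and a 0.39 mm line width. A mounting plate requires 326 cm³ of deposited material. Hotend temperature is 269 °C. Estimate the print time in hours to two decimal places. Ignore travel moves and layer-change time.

Bead cross-section: 0.29 × 0.39 → 0.1131 mm².
Total extruded path = 326000/0.1131 = 2882405 mm.
Time extruding = 2882405 / 60.3, so 47801.1 s.
47801.1 s = 13.28 hours.

13.28 hours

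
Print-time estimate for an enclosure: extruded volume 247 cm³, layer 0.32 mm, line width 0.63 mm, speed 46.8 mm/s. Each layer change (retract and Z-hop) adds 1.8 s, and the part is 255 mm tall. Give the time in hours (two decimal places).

Extrusion cross-section: 0.32 × 0.63 → 0.2016 mm².
Toolpath length = 247 cm³ / 0.2016 mm² = 247000 / 0.2016 = 1225198.4 mm.
Print-move time: 1225198.4 / 46.8 → 26179.5 s.
Number of layers: 255 / 0.32 → 797 (rounded up).
Layer-change overhead: 797 × 1.8 → 1434.6 s.
Total = 26179.5 + 1434.6 = 27614.1 s = 7.67 hours.

7.67 hours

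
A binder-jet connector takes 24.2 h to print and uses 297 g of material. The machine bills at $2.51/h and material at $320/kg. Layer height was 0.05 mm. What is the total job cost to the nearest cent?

$155.78

Machine cost: 2.51 × 24.2 → $60.742.
Material charge = 320 × 297/1000, so $95.04.
Total = 60.742 + 95.04 = 155.782 ≈ $155.78.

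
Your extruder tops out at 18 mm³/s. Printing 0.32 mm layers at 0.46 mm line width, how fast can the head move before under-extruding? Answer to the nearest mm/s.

A = 0.32 × 0.46 = 0.1472 mm².
v_max = Q/A = 18/0.1472 = 122.28 mm/s → 122 mm/s.

122 mm/s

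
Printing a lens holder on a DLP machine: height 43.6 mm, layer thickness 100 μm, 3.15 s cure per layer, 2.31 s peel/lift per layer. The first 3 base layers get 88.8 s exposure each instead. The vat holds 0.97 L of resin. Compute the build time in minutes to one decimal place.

44.0 minutes

Layers = ⌈43.6/0.1⌉ = 436.
Burn-in layers = 3 × (88.8 + 2.31), so 273.33 s.
Regular layers = 433 × (3.15 + 2.31), so 2364.18 s.
Total = 273.33 + 2364.18 = 2637.51 s = 44.0 minutes.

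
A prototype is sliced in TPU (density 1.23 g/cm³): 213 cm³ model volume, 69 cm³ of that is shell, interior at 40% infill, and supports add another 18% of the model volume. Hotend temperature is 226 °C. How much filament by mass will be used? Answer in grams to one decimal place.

Infill region: 213 − 69 → 144 cm³.
Infill volume = 0.40 × 144 = 57.6 cm³.
Support = 0.18 × 213, so 38.34 cm³.
Total extruded = 69 + 57.6 + 38.34, so 164.94 cm³.
Mass: 164.94 × 1.23 → 202.8762 g.

202.9 g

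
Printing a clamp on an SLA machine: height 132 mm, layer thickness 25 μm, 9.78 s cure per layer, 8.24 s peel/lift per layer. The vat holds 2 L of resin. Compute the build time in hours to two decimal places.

26.43 hours

Layer count = ceil(132 / 0.025) = 5280.
Each layer takes: 9.78 + 8.24 → 18.02 s.
Build time: 5280 × 18.02 s = 95145.6 s, i.e. 26.43 hours.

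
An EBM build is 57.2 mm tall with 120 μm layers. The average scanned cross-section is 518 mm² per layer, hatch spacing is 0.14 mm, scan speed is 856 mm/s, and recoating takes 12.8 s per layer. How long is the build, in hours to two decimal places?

2.27 hours

Layer count = ceil(57.2 / 0.12) = 477.
Scan path per layer = 518 / 0.14 = 3700 mm.
Per-layer scan time: 3700 / 856 → 4.3224 s.
Time per layer = 4.3224 + 12.8 = 17.1224 s.
Total: 477 × 17.1224 s = 8167.3848 s → 2.27 hours.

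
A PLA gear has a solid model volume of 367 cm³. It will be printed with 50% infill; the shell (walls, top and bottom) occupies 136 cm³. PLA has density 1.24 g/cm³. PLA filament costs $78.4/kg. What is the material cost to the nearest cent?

$24.45

Infill region: 367 − 136 → 231 cm³.
Deposited infill = 0.50 × 231 = 115.5 cm³.
Deposited volume: 136 + 115.5 → 251.5 cm³.
Mass = 251.5 × 1.24 = 311.86 g.
At $78.4/kg: 311.86/1000 × 78.4 = $24.45.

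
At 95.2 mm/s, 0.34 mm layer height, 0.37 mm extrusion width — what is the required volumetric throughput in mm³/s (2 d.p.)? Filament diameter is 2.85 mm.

Extrusion cross-section = 0.34 × 0.37 = 0.1258 mm².
Q = v·A = 95.2 × 0.1258 = 11.98 mm³/s.

11.98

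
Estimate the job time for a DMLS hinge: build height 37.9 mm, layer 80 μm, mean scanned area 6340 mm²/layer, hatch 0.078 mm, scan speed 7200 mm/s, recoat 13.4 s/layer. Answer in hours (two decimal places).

3.25 hours

Layer count = ceil(37.9 / 0.08) = 474.
Hatch length per layer = 6340 / 0.078, so 81282.1 mm.
Per-layer scan time = 81282.1 / 7200 = 11.2892 s.
Time per layer = 11.2892 + 13.4, so 24.6892 s.
474 layers × 24.6892 s/layer = 11702.6808 s, i.e. 3.25 hours.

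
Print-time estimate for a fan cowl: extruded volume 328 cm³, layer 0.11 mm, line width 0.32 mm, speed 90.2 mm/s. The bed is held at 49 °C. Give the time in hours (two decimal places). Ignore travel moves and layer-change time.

28.70 hours

Bead cross-section: 0.11 × 0.32 → 0.0352 mm².
Toolpath length = 328 cm³ / 0.0352 mm² = 328000 / 0.0352 = 9318181.8 mm.
Time extruding: 9318181.8 / 90.2 → 103305.8 s.
Converting: 103305.8 s = 28.70 hours.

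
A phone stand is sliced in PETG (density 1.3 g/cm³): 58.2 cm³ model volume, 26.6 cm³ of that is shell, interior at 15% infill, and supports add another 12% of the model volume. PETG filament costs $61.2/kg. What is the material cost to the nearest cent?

$3.05

Volume inside the shell = 58.2 − 26.6 = 31.6 cm³.
Deposited infill = 0.15 × 31.6 = 4.74 cm³.
Support: 0.12 × 58.2 → 6.984 cm³.
Deposited volume = 26.6 + 4.74 + 6.984 = 38.324 cm³.
Mass = 38.324 × 1.3, so 49.8212 g.
Cost = 49.8212 g / 1000 × $61.2/kg = $3.05.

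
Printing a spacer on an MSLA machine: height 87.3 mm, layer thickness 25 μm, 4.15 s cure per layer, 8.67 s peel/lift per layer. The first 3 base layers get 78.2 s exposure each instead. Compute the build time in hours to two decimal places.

12.50 hours

Layers = ⌈87.3/0.025⌉ = 3492.
Burn-in layers: 3 × (78.2 + 8.67) → 260.61 s.
Normal layers = 3489 × (4.15 + 8.67) = 44728.98 s.
Sum: 260.61 + 44728.98 = 44989.59 s → 12.50 hours.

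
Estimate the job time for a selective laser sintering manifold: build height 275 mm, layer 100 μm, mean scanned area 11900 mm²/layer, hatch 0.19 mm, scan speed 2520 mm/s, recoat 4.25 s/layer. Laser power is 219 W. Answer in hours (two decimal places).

22.23 hours

Layer count = ceil(275 / 0.1) = 2750.
Hatch length per layer = 11900 / 0.19, so 62631.6 mm.
Laser time per layer = 62631.6 / 2520, so 24.8538 s.
Time per layer = 24.8538 + 4.25, so 29.1038 s.
2750 layers × 29.1038 s/layer = 80035.45 s, i.e. 22.23 hours.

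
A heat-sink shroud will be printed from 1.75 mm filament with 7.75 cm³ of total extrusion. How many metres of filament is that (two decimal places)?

3.22 m

Cross-section of 1.75 mm filament: π·(1.75/2)² = 2.4053 mm².
L = 7750 mm³ / 2.4053 mm² = 3222.05 mm, i.e. 3.22 m.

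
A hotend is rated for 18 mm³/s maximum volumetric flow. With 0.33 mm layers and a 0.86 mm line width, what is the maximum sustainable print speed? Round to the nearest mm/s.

63 mm/s

A = 0.33 × 0.86 = 0.2838 mm².
Max speed = 18 / 0.2838 = 63.42 ≈ 63 mm/s.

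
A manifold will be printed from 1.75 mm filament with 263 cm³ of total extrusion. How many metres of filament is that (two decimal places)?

Filament cross-section = π × (1.75/2)² = 2.4053 mm².
Length = 263 cm³ / 2.4053 mm² = 263000 / 2.4053 = 109341.87 mm = 109.34 m.

109.34 m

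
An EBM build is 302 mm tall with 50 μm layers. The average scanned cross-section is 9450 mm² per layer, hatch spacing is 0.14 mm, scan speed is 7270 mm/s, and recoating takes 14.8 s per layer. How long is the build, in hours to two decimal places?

Layer count = ceil(302 / 0.05) = 6040.
Scan path per layer = 9450 / 0.14, so 67500 mm.
Per-layer scan time = 67500 / 7270, so 9.2847 s.
Per-layer time = 9.2847 + 14.8, so 24.0847 s.
Total: 6040 × 24.0847 s = 145471.588 s → 40.41 hours.

40.41 hours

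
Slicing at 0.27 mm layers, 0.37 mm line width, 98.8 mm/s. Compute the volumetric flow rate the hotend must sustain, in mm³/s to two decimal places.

Bead cross-section = 0.27 × 0.37 = 0.0999 mm².
Volumetric flow = 98.8 × 0.0999 = 9.87 mm³/s.

9.87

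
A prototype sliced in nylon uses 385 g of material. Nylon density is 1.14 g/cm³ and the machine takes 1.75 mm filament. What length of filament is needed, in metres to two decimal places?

Extruded volume: 385/1.14 = 337.7193 cm³ (337719.3 mm³).
A = π r² = π × 0.875² = 2.4053 mm².
Length = 337719.3 / 2.4053 = 140406.31 mm = 140.41 m.

140.41 m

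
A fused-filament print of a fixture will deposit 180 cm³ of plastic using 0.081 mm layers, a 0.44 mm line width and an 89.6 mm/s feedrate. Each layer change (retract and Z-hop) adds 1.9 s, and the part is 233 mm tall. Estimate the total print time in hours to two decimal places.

17.18 hours

Bead cross-section: 0.081 × 0.44 → 0.03564 mm².
Toolpath length = 180 cm³ / 0.03564 mm² = 180000 / 0.03564 = 5050505.1 mm.
Extrusion time: 5050505.1 / 89.6 → 56367.2 s.
Layer count = ceil(233 / 0.081) = 2877.
Z-hop total: 2877 × 1.9 → 5466.3 s.
Altogether 56367.2 + 5466.3 = 61833.5 s, i.e. 17.18 hours.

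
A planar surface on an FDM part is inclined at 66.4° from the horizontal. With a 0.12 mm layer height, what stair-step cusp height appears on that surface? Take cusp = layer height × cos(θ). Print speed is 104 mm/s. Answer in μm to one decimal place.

48.0 μm

cos(66.4°) = 0.4003, so cusp = 0.12 × 0.4003 = 0.048036 mm → 48.0 μm.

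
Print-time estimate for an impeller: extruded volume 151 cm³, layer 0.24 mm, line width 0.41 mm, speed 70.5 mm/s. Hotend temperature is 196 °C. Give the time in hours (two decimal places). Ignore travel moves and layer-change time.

6.05 hours

Extrusion cross-section: 0.24 × 0.41 → 0.0984 mm².
Path length: 151000 mm³ / 0.0984 mm² → 1534552.8 mm.
Time extruding = 1534552.8 / 70.5 = 21766.7 s.
In the requested units: 21766.7 s = 6.05 hours.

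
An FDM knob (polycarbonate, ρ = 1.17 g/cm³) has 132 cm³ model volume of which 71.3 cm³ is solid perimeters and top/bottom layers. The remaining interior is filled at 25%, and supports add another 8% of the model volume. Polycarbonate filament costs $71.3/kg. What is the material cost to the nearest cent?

Infill region = 132 − 71.3 = 60.7 cm³.
Infill volume = 0.25 × 60.7, so 15.175 cm³.
Support = 0.08 × 132 = 10.56 cm³.
Deposited volume = 71.3 + 15.175 + 10.56 = 97.035 cm³.
Mass = 97.035 × 1.17 = 113.53095 g.
At $71.3/kg: 113.53095/1000 × 71.3 = $8.09.

$8.09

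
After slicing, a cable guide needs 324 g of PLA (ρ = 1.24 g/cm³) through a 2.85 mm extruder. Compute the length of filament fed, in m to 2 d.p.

Extruded volume: 324/1.24 = 261.2903 cm³ (261290.3 mm³).
A = π r² = π × 1.425² = 6.3794 mm².
L = V/A = 261290.3/6.3794 = 40958.44 mm → 40.96 m.

40.96 m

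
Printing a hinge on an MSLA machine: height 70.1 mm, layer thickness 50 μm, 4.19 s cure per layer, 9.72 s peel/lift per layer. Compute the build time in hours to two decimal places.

Layer count = ceil(70.1 / 0.05) = 1402.
Cycle time = 4.19 + 9.72 = 13.91 s.
Total = 1402 × 13.91 = 19501.82 s = 5.42 hours.

5.42 hours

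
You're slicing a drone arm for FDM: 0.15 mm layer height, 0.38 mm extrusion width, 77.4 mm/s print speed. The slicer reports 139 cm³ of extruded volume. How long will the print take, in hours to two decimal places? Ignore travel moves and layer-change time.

8.75 hours

Line area: 0.15 × 0.38 → 0.057 mm².
Total extruded path = 139000/0.057 = 2438596.5 mm.
Time extruding = 2438596.5 / 77.4 = 31506.4 s.
In the requested units: 31506.4 s = 8.75 hours.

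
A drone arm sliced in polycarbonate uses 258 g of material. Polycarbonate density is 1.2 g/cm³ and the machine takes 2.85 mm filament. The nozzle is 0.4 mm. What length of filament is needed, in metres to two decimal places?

Volume = 258 g / 1.2 g·cm⁻³ = 215 cm³ = 215000 mm³.
Cross-section of 2.85 mm filament: π·(2.85/2)² = 6.3794 mm².
Length = 215000 / 6.3794 = 33702.23 mm = 33.70 m.

33.70 m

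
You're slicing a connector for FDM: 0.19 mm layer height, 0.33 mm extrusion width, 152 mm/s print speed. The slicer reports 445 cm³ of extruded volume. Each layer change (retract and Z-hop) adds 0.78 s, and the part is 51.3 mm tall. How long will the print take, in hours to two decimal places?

Extrusion cross-section = 0.19 × 0.33, so 0.0627 mm².
Toolpath length = 445 cm³ / 0.0627 mm² = 445000 / 0.0627 = 7097288.7 mm.
Time extruding = 7097288.7 / 152, so 46692.7 s.
Number of layers: 51.3 / 0.19 → 270 (rounded up).
Non-print overhead: 270 × 0.78 → 210.6 s.
Altogether 46692.7 + 210.6 = 46903.3 s, i.e. 13.03 hours.

13.03 hours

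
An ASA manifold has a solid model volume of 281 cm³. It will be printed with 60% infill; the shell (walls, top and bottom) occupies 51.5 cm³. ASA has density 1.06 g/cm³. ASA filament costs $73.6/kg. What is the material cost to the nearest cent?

$14.76

Interior volume: 281 − 51.5 → 229.5 cm³.
Infill deposited = 0.60 × 229.5 = 137.7 cm³.
Total printed volume = 51.5 + 137.7, so 189.2 cm³.
Mass: 189.2 × 1.06 → 200.552 g.
At $73.6/kg: 200.552/1000 × 73.6 = $14.76.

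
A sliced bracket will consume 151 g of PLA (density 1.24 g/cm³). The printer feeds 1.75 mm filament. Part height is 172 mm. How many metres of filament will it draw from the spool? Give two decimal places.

Volume = 151 g / 1.24 g·cm⁻³ = 121.7742 cm³ = 121774.2 mm³.
A = π r² = π × 0.875² = 2.4053 mm².
Length = 121774.2 / 2.4053 = 50627.45 mm = 50.63 m.

50.63 m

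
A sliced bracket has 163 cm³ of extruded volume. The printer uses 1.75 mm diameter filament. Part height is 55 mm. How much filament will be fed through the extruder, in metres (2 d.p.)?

67.77 m

Filament cross-section = π × (1.75/2)² = 2.4053 mm².
Length = 163 cm³ / 2.4053 mm² = 163000 / 2.4053 = 67767.01 mm = 67.77 m.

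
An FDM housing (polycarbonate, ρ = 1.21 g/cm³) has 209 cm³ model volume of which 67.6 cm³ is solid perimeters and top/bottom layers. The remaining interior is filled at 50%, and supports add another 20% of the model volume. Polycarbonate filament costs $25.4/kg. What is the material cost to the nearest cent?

Infill region: 209 − 67.6 → 141.4 cm³.
Infill volume = 0.50 × 141.4, so 70.7 cm³.
Support: 0.20 × 209 → 41.8 cm³.
Total printed volume = 67.6 + 70.7 + 41.8, so 180.1 cm³.
Mass: 180.1 × 1.21 → 217.921 g.
Cost = 217.921 g / 1000 × $25.4/kg = $5.54.

$5.54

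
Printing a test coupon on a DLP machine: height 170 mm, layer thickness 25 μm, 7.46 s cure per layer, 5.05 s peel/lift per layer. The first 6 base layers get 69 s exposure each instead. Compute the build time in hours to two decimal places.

Layers = ⌈170/0.025⌉ = 6800.
Base layers = 6 × (69 + 5.05) = 444.3 s.
Remaining layers: 6794 × (7.46 + 5.05) → 84992.94 s.
Sum: 444.3 + 84992.94 = 85437.24 s → 23.73 hours.

23.73 hours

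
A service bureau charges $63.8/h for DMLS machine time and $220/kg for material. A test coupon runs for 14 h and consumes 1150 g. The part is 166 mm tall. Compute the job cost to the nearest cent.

$1146.20

Time charge = 63.8 × 14, so $893.20.
Feedstock cost: 220 × 1150/1000 → $253.00.
Total = 893.20 + 253.00 = $1146.20.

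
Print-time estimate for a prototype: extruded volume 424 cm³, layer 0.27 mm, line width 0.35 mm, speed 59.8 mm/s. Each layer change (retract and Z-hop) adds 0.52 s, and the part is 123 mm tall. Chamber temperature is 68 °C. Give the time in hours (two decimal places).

20.91 hours

Bead cross-section: 0.27 × 0.35 → 0.0945 mm².
Total extruded path = 424000/0.0945 = 4486772.5 mm.
Time extruding = 4486772.5 / 59.8 = 75029.6 s.
Layer count = ceil(123 / 0.27) = 456.
Non-print overhead = 456 × 0.52, so 237.12 s.
Total = 75029.6 + 237.12 = 75266.72 s = 20.91 hours.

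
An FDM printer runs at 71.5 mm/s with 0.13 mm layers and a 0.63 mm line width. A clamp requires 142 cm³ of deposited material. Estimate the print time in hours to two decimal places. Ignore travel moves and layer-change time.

Bead cross-section = 0.13 × 0.63 = 0.0819 mm².
Total extruded path = 142000/0.0819 = 1733821.7 mm.
Extrusion time = 1733821.7 / 71.5 = 24249.3 s.
In the requested units: 24249.3 s = 6.74 hours.

6.74 hours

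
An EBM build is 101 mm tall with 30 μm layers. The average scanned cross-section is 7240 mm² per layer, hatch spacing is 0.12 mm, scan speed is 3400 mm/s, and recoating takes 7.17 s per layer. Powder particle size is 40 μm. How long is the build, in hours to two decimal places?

Layers = ⌈101/0.03⌉ = 3367.
Scan path per layer: 7240 / 0.12 → 60333.3 mm.
Beam time per layer: 60333.3 / 3400 → 17.7451 s.
Time per layer = 17.7451 + 7.17, so 24.9151 s.
Total: 3367 × 24.9151 s = 83889.1417 s → 23.30 hours.

23.30 hours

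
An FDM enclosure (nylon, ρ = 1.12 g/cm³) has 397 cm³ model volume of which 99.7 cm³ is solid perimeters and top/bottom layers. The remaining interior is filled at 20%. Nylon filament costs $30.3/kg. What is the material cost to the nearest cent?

Infill region: 397 − 99.7 → 297.3 cm³.
Deposited infill = 0.20 × 297.3 = 59.46 cm³.
Total printed volume = 99.7 + 59.46, so 159.16 cm³.
Mass = 159.16 × 1.12, so 178.2592 g.
At $30.3/kg: 178.2592/1000 × 30.3 = $5.40.

$5.40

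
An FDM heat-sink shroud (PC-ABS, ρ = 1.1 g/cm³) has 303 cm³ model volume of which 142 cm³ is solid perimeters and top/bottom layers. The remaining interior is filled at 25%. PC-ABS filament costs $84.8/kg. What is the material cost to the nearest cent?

$17.00

Volume inside the shell = 303 − 142, so 161 cm³.
Infill deposited = 0.25 × 161, so 40.25 cm³.
Deposited volume = 142 + 40.25, so 182.25 cm³.
Mass = 182.25 × 1.1 = 200.475 g.
Cost = 200.475 g / 1000 × $84.8/kg = $17.00.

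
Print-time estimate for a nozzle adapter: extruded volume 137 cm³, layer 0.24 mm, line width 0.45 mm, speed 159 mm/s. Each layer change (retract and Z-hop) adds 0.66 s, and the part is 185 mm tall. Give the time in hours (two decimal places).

Extrusion cross-section: 0.24 × 0.45 → 0.108 mm².
Path length: 137000 mm³ / 0.108 mm² → 1268518.5 mm.
Extrusion time = 1268518.5 / 159, so 7978.1 s.
Layers = ⌈185/0.24⌉ = 771.
Non-print overhead = 771 × 0.66 = 508.86 s.
Altogether 7978.1 + 508.86 = 8486.96 s, i.e. 2.36 hours.

2.36 hours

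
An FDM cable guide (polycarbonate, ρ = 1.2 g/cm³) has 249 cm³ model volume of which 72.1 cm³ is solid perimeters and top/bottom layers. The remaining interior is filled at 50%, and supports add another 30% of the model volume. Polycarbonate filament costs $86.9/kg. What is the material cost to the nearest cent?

$24.53

Infill region: 249 − 72.1 → 176.9 cm³.
Deposited infill: 0.50 × 176.9 → 88.45 cm³.
Support: 0.30 × 249 → 74.7 cm³.
Total extruded: 72.1 + 88.45 + 74.7 → 235.25 cm³.
Mass: 235.25 × 1.2 → 282.3 g.
Cost = 282.3 g / 1000 × $86.9/kg = $24.53.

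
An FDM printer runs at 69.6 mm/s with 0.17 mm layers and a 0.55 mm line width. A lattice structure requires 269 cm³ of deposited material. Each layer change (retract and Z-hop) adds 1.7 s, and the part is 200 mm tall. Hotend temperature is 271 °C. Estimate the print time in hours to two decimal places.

Bead cross-section: 0.17 × 0.55 → 0.0935 mm².
Path length: 269000 mm³ / 0.0935 mm² → 2877005.3 mm.
Print-move time: 2877005.3 / 69.6 → 41336.3 s.
Layers = ⌈200/0.17⌉ = 1177.
Z-hop total: 1177 × 1.7 → 2000.9 s.
Total = 41336.3 + 2000.9 = 43337.2 s = 12.04 hours.

12.04 hours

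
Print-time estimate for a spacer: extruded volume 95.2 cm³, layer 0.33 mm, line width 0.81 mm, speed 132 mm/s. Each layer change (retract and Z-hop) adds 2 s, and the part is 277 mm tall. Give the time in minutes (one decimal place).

73.0 minutes

Line area = 0.33 × 0.81, so 0.2673 mm².
Path length: 95200 mm³ / 0.2673 mm² → 356154.1 mm.
Print-move time = 356154.1 / 132 = 2698.1 s.
Layer count = ceil(277 / 0.33) = 840.
Z-hop total = 840 × 2, so 1680 s.
Altogether 2698.1 + 1680 = 4378.1 s, i.e. 73.0 minutes.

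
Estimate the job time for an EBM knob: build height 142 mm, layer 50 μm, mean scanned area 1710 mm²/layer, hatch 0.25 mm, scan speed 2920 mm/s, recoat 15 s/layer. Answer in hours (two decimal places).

Number of layers: 142 / 0.05 → 2840 (rounded up).
Hatch length per layer = 1710 / 0.25 = 6840 mm.
Scan time per layer: 6840 / 2920 → 2.3425 s.
Layer cycle = 2.3425 + 15, so 17.3425 s.
Total: 2840 × 17.3425 s = 49252.7 s → 13.68 hours.

13.68 hours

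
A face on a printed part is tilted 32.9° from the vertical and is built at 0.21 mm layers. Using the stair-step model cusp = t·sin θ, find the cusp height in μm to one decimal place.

114.1 μm

h_c = t·sin θ = 0.21 × 0.5432 = 0.114072 mm (114.1 μm).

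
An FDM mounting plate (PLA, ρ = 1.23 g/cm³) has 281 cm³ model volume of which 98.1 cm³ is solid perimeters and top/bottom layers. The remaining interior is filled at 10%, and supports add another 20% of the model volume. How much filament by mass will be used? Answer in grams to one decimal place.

Infill region: 281 − 98.1 → 182.9 cm³.
Deposited infill = 0.10 × 182.9, so 18.29 cm³.
Support = 0.20 × 281 = 56.2 cm³.
Total printed volume: 98.1 + 18.29 + 56.2 → 172.59 cm³.
Mass = 172.59 × 1.23 = 212.2857 g.

212.3 g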